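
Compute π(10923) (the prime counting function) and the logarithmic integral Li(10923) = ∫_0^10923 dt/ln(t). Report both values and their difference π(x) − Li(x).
π(10923) = 1327;  Li(10923) ≈ 1345.87;  π(x) − Li(x) ≈ -18.87.

Direct count of primes ≤ 10923 gives π(10923) = 1327. Numerical evaluation of the logarithmic integral gives Li(10923) ≈ 1345.87. The difference π(x) − Li(x) ≈ -18.87 is typically negative for small/moderate x (Li(x) overestimates), though Littlewood's theorem shows this sign changes infinitely often.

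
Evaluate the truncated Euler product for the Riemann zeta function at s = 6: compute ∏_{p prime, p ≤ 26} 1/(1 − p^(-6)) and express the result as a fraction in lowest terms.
∏ = 7921457489978054880231124911875/7786417203783354362865572118528

The primes p ≤ 26 are [2, 3, 5, 7, 11, 13, 17, 19, 23]. For each prime, (1 − 1/p^6)^(-1) = p^6 / (p^6 − 1). The product is (1 − 1/2^6)^(-1), (1 − 1/3^6)^(-1), (1 − 1/5^6)^(-1), (1 − 1/7^6)^(-1), (1 − 1/11^6)^(-1), (1 − 1/13^6)^(-1), (1 − 1/17^6)^(-1), (1 − 1/19^6)^(-1), (1 − 1/23^6)^(-1) = ∏ p^6 / (p^6 − 1) = 7921457489978054880231124911875/7786417203783354362865572118528.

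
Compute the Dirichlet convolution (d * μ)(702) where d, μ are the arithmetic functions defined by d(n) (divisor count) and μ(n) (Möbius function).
(d * μ)(702) = 1

Divisors of 702: [1, 2, 3, 6, 9, 13, 18, 26, 27, 39, 54, 78, 117, 234, 351, 702]. For each d | 702:
  d = 1: d(1) · μ(702/1) = 1 · 0 = 0
  d = 2: d(2) · μ(702/2) = 2 · 0 = 0
  d = 3: d(3) · μ(702/3) = 2 · 0 = 0
  d = 6: d(6) · μ(702/6) = 4 · 0 = 0
  d = 9: d(9) · μ(702/9) = 3 · -1 = -3
  d = 13: d(13) · μ(702/13) = 2 · 0 = 0
  d = 18: d(18) · μ(702/18) = 6 · 1 = 6
  d = 26: d(26) · μ(702/26) = 4 · 0 = 0
  d = 27: d(27) · μ(702/27) = 4 · 1 = 4
  d = 39: d(39) · μ(702/39) = 4 · 0 = 0
  d = 54: d(54) · μ(702/54) = 8 · -1 = -8
  d = 78: d(78) · μ(702/78) = 8 · 0 = 0
  d = 117: d(117) · μ(702/117) = 6 · 1 = 6
  d = 234: d(234) · μ(702/234) = 12 · -1 = -12
  d = 351: d(351) · μ(702/351) = 8 · -1 = -8
  d = 702: d(702) · μ(702/702) = 16 · 1 = 16
Summing: (d * μ)(702) = 0 + 0 + 0 + 0 + -3 + 0 + 6 + 0 + 4 + 0 + -8 + 0 + 6 + -12 + -8 + 16 = 1.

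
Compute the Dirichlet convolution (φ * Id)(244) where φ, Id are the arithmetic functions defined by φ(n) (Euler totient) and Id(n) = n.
(φ * Id)(244) = 968

Divisors of 244: [1, 2, 4, 61, 122, 244]. For each d | 244:
  d = 1: φ(1) · Id(244/1) = 1 · 244 = 244
  d = 2: φ(2) · Id(244/2) = 1 · 122 = 122
  d = 4: φ(4) · Id(244/4) = 2 · 61 = 122
  d = 61: φ(61) · Id(244/61) = 60 · 4 = 240
  d = 122: φ(122) · Id(244/122) = 60 · 2 = 120
  d = 244: φ(244) · Id(244/244) = 120 · 1 = 120
Summing: (φ * Id)(244) = 244 + 122 + 122 + 240 + 120 + 120 = 968.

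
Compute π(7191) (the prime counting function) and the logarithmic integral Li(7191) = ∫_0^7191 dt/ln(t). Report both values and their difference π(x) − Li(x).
π(7191) = 918;  Li(7191) ≈ 935.87;  π(x) − Li(x) ≈ -17.87.

Direct count of primes ≤ 7191 gives π(7191) = 918. Numerical evaluation of the logarithmic integral gives Li(7191) ≈ 935.87. The difference π(x) − Li(x) ≈ -17.87 is typically negative for small/moderate x (Li(x) overestimates), though Littlewood's theorem shows this sign changes infinitely often.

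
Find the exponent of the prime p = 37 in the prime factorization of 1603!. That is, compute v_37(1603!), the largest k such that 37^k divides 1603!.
v_37(1603!) = 44

Legendre's formula: v_p(n!) = Σ_{k ≥ 1} ⌊n / p^k⌋. For p = 37, n = 1603, the terms are:
  ⌊1603/37^1⌋ = ⌊1603/37⌋ = 43
  ⌊1603/37^2⌋ = ⌊1603/1369⌋ = 1
(the next term ⌊1603/37^3⌋ = 0, terminating the sum). Summing: v_37(1603!) = 43 + 1 = 44.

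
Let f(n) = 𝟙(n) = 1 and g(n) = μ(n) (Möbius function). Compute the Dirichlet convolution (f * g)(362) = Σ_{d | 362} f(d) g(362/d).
(𝟙 * μ)(362) = 0

Divisors of 362: [1, 2, 181, 362]. For each d | 362:
  d = 1: 𝟙(1) · μ(362/1) = 1 · 1 = 1
  d = 2: 𝟙(2) · μ(362/2) = 1 · -1 = -1
  d = 181: 𝟙(181) · μ(362/181) = 1 · -1 = -1
  d = 362: 𝟙(362) · μ(362/362) = 1 · 1 = 1
Summing: (𝟙 * μ)(362) = 1 + -1 + -1 + 1 = 0.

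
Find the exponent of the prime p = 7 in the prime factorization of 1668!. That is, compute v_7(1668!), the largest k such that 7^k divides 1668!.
v_7(1668!) = 276

Legendre's formula: v_p(n!) = Σ_{k ≥ 1} ⌊n / p^k⌋. For p = 7, n = 1668, the terms are:
  ⌊1668/7^1⌋ = ⌊1668/7⌋ = 238
  ⌊1668/7^2⌋ = ⌊1668/49⌋ = 34
  ⌊1668/7^3⌋ = ⌊1668/343⌋ = 4
(the next term ⌊1668/7^4⌋ = 0, terminating the sum). Summing: v_7(1668!) = 238 + 34 + 4 = 276.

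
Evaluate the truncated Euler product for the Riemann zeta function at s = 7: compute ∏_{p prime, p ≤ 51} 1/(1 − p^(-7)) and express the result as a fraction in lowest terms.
∏ = 23382886769632432571789841128782562016512130510871147719864543051070039135878767058418261603816212645625/23189273096315310437319062436725495011112024414316439805760324840606793884675752039664775666767203598336

The primes p ≤ 51 are [2, 3, 5, 7, 11, 13, 17, 19, 23, 29, 31, 37, 41, 43, 47]. For each prime, (1 − 1/p^7)^(-1) = p^7 / (p^7 − 1). The product is (1 − 1/2^7)^(-1), (1 − 1/3^7)^(-1), (1 − 1/5^7)^(-1), (1 − 1/7^7)^(-1), (1 − 1/11^7)^(-1), (1 − 1/13^7)^(-1), (1 − 1/17^7)^(-1), (1 − 1/19^7)^(-1), (1 − 1/23^7)^(-1), (1 − 1/29^7)^(-1), (1 − 1/31^7)^(-1), (1 − 1/37^7)^(-1), (1 − 1/41^7)^(-1), (1 − 1/43^7)^(-1), (1 − 1/47^7)^(-1) = ∏ p^7 / (p^7 − 1) = 23382886769632432571789841128782562016512130510871147719864543051070039135878767058418261603816212645625/23189273096315310437319062436725495011112024414316439805760324840606793884675752039664775666767203598336.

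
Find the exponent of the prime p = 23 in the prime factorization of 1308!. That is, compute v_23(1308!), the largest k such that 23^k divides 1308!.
v_23(1308!) = 58

Legendre's formula: v_p(n!) = Σ_{k ≥ 1} ⌊n / p^k⌋. For p = 23, n = 1308, the terms are:
  ⌊1308/23^1⌋ = ⌊1308/23⌋ = 56
  ⌊1308/23^2⌋ = ⌊1308/529⌋ = 2
(the next term ⌊1308/23^3⌋ = 0, terminating the sum). Summing: v_23(1308!) = 56 + 2 = 58.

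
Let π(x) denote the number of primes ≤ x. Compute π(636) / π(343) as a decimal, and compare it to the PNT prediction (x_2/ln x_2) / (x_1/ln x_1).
π(636)/π(343) = 115/68 ≈ 1.6912;  PNT prediction ≈ 1.6769.

π(343) = 68 and π(636) = 115, so π(636)/π(343) ≈ 1.6912. The PNT-predicted ratio is (636/ln(636)) / (343/ln(343)) ≈ 1.6769. The two agree to within a few percent, as expected.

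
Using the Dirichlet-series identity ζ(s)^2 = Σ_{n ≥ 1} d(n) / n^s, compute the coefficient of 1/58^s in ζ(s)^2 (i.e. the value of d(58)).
d(58) = 4

ζ(s)^2 = (Σ 1/m^s)(Σ 1/k^s). The coefficient of 1/n^s in the product is the number of ordered pairs (m, k) with mk = n, which equals d(n). For n = 58, divisors are [1, 2, 29, 58], so d(58) = 4.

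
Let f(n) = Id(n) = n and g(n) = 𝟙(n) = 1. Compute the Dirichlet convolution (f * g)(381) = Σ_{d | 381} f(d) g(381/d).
(Id * 𝟙)(381) = 512

Divisors of 381: [1, 3, 127, 381]. For each d | 381:
  d = 1: Id(1) · 𝟙(381/1) = 1 · 1 = 1
  d = 3: Id(3) · 𝟙(381/3) = 3 · 1 = 3
  d = 127: Id(127) · 𝟙(381/127) = 127 · 1 = 127
  d = 381: Id(381) · 𝟙(381/381) = 381 · 1 = 381
Summing: (Id * 𝟙)(381) = 1 + 3 + 127 + 381 = 512.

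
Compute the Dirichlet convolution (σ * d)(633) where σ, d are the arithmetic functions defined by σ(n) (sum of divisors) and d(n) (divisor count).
(σ * d)(633) = 1284

Divisors of 633: [1, 3, 211, 633]. For each d | 633:
  d = 1: σ(1) · d(633/1) = 1 · 4 = 4
  d = 3: σ(3) · d(633/3) = 4 · 2 = 8
  d = 211: σ(211) · d(633/211) = 212 · 2 = 424
  d = 633: σ(633) · d(633/633) = 848 · 1 = 848
Summing: (σ * d)(633) = 4 + 8 + 424 + 848 = 1284.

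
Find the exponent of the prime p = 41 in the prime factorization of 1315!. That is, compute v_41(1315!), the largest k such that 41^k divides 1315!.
v_41(1315!) = 32

Legendre's formula: v_p(n!) = Σ_{k ≥ 1} ⌊n / p^k⌋. For p = 41, n = 1315, the terms are:
  ⌊1315/41^1⌋ = ⌊1315/41⌋ = 32
(the next term ⌊1315/41^2⌋ = 0, terminating the sum). Summing: v_41(1315!) = 32 = 32.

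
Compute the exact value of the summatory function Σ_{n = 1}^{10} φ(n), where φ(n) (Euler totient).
Σ_{n ≤ 10} φ(n) = 32

Compute φ(n) for each 1 ≤ n ≤ 10: φ(1) = 1, φ(2) = 1, φ(3) = 2, φ(4) = 2, φ(5) = 4, φ(6) = 2, φ(7) = 6, φ(8) = 4, φ(9) = 6, φ(10) = 4. Summing all 10 values: 32. (Average order: Σ_{n ≤ x} φ(n) ~ (3/π²) x². For x = 10, (3/π²)·10² ≈ 30.40.)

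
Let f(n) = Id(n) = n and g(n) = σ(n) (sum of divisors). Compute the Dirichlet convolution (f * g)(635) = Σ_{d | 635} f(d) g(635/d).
(Id * σ)(635) = 2805

Divisors of 635: [1, 5, 127, 635]. For each d | 635:
  d = 1: Id(1) · σ(635/1) = 1 · 768 = 768
  d = 5: Id(5) · σ(635/5) = 5 · 128 = 640
  d = 127: Id(127) · σ(635/127) = 127 · 6 = 762
  d = 635: Id(635) · σ(635/635) = 635 · 1 = 635
Summing: (Id * σ)(635) = 768 + 640 + 762 + 635 = 2805.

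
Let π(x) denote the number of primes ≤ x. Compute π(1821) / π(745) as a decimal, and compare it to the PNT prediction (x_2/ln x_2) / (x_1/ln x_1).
π(1821)/π(745) = 280/132 ≈ 2.1212;  PNT prediction ≈ 2.1533.

π(745) = 132 and π(1821) = 280, so π(1821)/π(745) ≈ 2.1212. The PNT-predicted ratio is (1821/ln(1821)) / (745/ln(745)) ≈ 2.1533. The two agree to within a few percent, as expected.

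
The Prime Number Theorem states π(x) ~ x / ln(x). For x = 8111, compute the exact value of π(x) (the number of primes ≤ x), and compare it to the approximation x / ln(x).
π(8111) = 1020;  x/ln(x) ≈ 901.12;  relative error ≈ 11.65%.

Directly count primes up to 8111: π(8111) = 1020. The PNT approximation gives 8111/ln(8111) ≈ 8111/9.00098 ≈ 901.12. Relative error (π(x) − x/ln(x)) / π(x) ≈ 11.65%; the approximation is known to undercount slightly (Li(x) is a better estimate).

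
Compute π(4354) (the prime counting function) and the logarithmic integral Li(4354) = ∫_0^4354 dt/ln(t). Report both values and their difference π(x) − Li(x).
π(4354) = 594;  Li(4354) ≈ 607.83;  π(x) − Li(x) ≈ -13.83.

Direct count of primes ≤ 4354 gives π(4354) = 594. Numerical evaluation of the logarithmic integral gives Li(4354) ≈ 607.83. The difference π(x) − Li(x) ≈ -13.83 is typically negative for small/moderate x (Li(x) overestimates), though Littlewood's theorem shows this sign changes infinitely often.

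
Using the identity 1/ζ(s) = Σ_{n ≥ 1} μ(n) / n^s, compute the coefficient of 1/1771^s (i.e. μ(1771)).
μ(1771) = -1

Factor n = 1771 = 7 · 11 · 23. μ(n) = 0 if any exponent ≥ 2 (not squarefree); otherwise μ(n) = (−1)^{ω(n)} where ω(n) is the number of distinct prime factors. Applying: μ(1771) = -1.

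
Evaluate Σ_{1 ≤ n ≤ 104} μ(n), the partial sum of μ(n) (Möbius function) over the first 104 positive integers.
Σ_{n ≤ 104} μ(n) = -2

Compute μ(n) for each 1 ≤ n ≤ 104: μ(1) = 1, μ(2) = -1, μ(3) = -1, μ(4) = 0, μ(5) = -1, μ(6) = 1, μ(7) = -1, μ(8) = 0, μ(9) = 0, μ(10) = 1, μ(11) = -1, μ(12) = 0, μ(13) = -1, μ(14) = 1, μ(15) = 1, μ(16) = 0, μ(17) = -1, μ(18) = 0, μ(19) = -1, μ(20) = 0, μ(21) = 1, μ(22) = 1, μ(23) = -1, μ(24) = 0, μ(25) = 0, μ(26) = 1, μ(27) = 0, μ(28) = 0, μ(29) = -1, μ(30) = -1, μ(31) = -1, μ(32) = 0, μ(33) = 1, μ(34) = 1, μ(35) = 1, μ(36) = 0, μ(37) = -1, μ(38) = 1, μ(39) = 1, μ(40) = 0, μ(41) = -1, μ(42) = -1, μ(43) = -1, μ(44) = 0, μ(45) = 0, μ(46) = 1, μ(47) = -1, μ(48) = 0, μ(49) = 0, μ(50) = 0, μ(51) = 1, μ(52) = 0, μ(53) = -1, μ(54) = 0, μ(55) = 1, μ(56) = 0, μ(57) = 1, μ(58) = 1, μ(59) = -1, μ(60) = 0, μ(61) = -1, μ(62) = 1, μ(63) = 0, μ(64) = 0, μ(65) = 1, μ(66) = -1, μ(67) = -1, μ(68) = 0, μ(69) = 1, μ(70) = -1, μ(71) = -1, μ(72) = 0, μ(73) = -1, μ(74) = 1, μ(75) = 0, μ(76) = 0, μ(77) = 1, μ(78) = -1, μ(79) = -1, μ(80) = 0, μ(81) = 0, μ(82) = 1, μ(83) = -1, μ(84) = 0, μ(85) = 1, μ(86) = 1, μ(87) = 1, μ(88) = 0, μ(89) = -1, μ(90) = 0, μ(91) = 1, μ(92) = 0, μ(93) = 1, μ(94) = 1, μ(95) = 1, μ(96) = 0, μ(97) = -1, μ(98) = 0, μ(99) = 0, μ(100) = 0, μ(101) = -1, μ(102) = -1, μ(103) = -1, μ(104) = 0. Summing all 104 values: -2. (Mertens function M(x) = Σ_{n ≤ x} μ(n); on average M(x) should be small (PNT ⟺ M(x) = o(x)).)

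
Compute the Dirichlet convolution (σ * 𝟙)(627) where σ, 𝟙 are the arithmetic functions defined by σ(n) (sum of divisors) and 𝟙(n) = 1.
(σ * 𝟙)(627) = 1365

Divisors of 627: [1, 3, 11, 19, 33, 57, 209, 627]. For each d | 627:
  d = 1: σ(1) · 𝟙(627/1) = 1 · 1 = 1
  d = 3: σ(3) · 𝟙(627/3) = 4 · 1 = 4
  d = 11: σ(11) · 𝟙(627/11) = 12 · 1 = 12
  d = 19: σ(19) · 𝟙(627/19) = 20 · 1 = 20
  d = 33: σ(33) · 𝟙(627/33) = 48 · 1 = 48
  d = 57: σ(57) · 𝟙(627/57) = 80 · 1 = 80
  d = 209: σ(209) · 𝟙(627/209) = 240 · 1 = 240
  d = 627: σ(627) · 𝟙(627/627) = 960 · 1 = 960
Summing: (σ * 𝟙)(627) = 1 + 4 + 12 + 20 + 48 + 80 + 240 + 960 = 1365.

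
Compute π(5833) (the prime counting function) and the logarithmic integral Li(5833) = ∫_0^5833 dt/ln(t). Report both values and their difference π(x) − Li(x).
π(5833) = 765;  Li(5833) ≈ 781.19;  π(x) − Li(x) ≈ -16.19.

Direct count of primes ≤ 5833 gives π(5833) = 765. Numerical evaluation of the logarithmic integral gives Li(5833) ≈ 781.19. The difference π(x) − Li(x) ≈ -16.19 is typically negative for small/moderate x (Li(x) overestimates), though Littlewood's theorem shows this sign changes infinitely often.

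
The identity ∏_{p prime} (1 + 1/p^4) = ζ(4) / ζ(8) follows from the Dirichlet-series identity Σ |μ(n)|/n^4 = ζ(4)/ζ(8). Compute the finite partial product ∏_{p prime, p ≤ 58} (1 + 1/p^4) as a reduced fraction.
∏ = 22191296873353842710281222970410269196792920578371108176528669216114688/20586999778381633591344384332656221508370849439367985929948634732675625

The primes p ≤ 58 are [2, 3, 5, 7, 11, 13, 17, 19, 23, 29, 31, 37, 41, 43, 47, 53]. For each, (1 + 1/p^4) = (p^4 + 1)/p^4. Multiplying these fractions over p ∈ [2, 3, 5, 7, 11, 13, 17, 19, 23, 29, 31, 37, 41, 43, 47, 53] gives 22191296873353842710281222970410269196792920578371108176528669216114688/20586999778381633591344384332656221508370849439367985929948634732675625. (In the limit P → ∞ this tends to ζ(4)/ζ(8).)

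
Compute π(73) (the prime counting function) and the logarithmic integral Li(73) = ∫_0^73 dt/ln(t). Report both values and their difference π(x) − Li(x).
π(73) = 21;  Li(73) ≈ 24.06;  π(x) − Li(x) ≈ -3.06.

Direct count of primes ≤ 73 gives π(73) = 21. Numerical evaluation of the logarithmic integral gives Li(73) ≈ 24.06. The difference π(x) − Li(x) ≈ -3.06 is typically negative for small/moderate x (Li(x) overestimates), though Littlewood's theorem shows this sign changes infinitely often.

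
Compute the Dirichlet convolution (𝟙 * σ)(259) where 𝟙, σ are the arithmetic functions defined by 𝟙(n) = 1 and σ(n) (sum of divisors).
(𝟙 * σ)(259) = 351

Divisors of 259: [1, 7, 37, 259]. For each d | 259:
  d = 1: 𝟙(1) · σ(259/1) = 1 · 304 = 304
  d = 7: 𝟙(7) · σ(259/7) = 1 · 38 = 38
  d = 37: 𝟙(37) · σ(259/37) = 1 · 8 = 8
  d = 259: 𝟙(259) · σ(259/259) = 1 · 1 = 1
Summing: (𝟙 * σ)(259) = 304 + 38 + 8 + 1 = 351.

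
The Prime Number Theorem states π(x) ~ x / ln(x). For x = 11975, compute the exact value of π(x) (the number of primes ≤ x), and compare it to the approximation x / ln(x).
π(11975) = 1436;  x/ln(x) ≈ 1275.21;  relative error ≈ 11.20%.

Directly count primes up to 11975: π(11975) = 1436. The PNT approximation gives 11975/ln(11975) ≈ 11975/9.39058 ≈ 1275.21. Relative error (π(x) − x/ln(x)) / π(x) ≈ 11.20%; the approximation is known to undercount slightly (Li(x) is a better estimate).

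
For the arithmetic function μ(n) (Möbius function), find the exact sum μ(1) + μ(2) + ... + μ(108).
Σ_{n ≤ 108} μ(n) = -3

Compute μ(n) for each 1 ≤ n ≤ 108: μ(1) = 1, μ(2) = -1, μ(3) = -1, μ(4) = 0, μ(5) = -1, μ(6) = 1, μ(7) = -1, μ(8) = 0, μ(9) = 0, μ(10) = 1, μ(11) = -1, μ(12) = 0, μ(13) = -1, μ(14) = 1, μ(15) = 1, μ(16) = 0, μ(17) = -1, μ(18) = 0, μ(19) = -1, μ(20) = 0, μ(21) = 1, μ(22) = 1, μ(23) = -1, μ(24) = 0, μ(25) = 0, μ(26) = 1, μ(27) = 0, μ(28) = 0, μ(29) = -1, μ(30) = -1, μ(31) = -1, μ(32) = 0, μ(33) = 1, μ(34) = 1, μ(35) = 1, μ(36) = 0, μ(37) = -1, μ(38) = 1, μ(39) = 1, μ(40) = 0, μ(41) = -1, μ(42) = -1, μ(43) = -1, μ(44) = 0, μ(45) = 0, μ(46) = 1, μ(47) = -1, μ(48) = 0, μ(49) = 0, μ(50) = 0, μ(51) = 1, μ(52) = 0, μ(53) = -1, μ(54) = 0, μ(55) = 1, μ(56) = 0, μ(57) = 1, μ(58) = 1, μ(59) = -1, μ(60) = 0, μ(61) = -1, μ(62) = 1, μ(63) = 0, μ(64) = 0, μ(65) = 1, μ(66) = -1, μ(67) = -1, μ(68) = 0, μ(69) = 1, μ(70) = -1, μ(71) = -1, μ(72) = 0, μ(73) = -1, μ(74) = 1, μ(75) = 0, μ(76) = 0, μ(77) = 1, μ(78) = -1, μ(79) = -1, μ(80) = 0, μ(81) = 0, μ(82) = 1, μ(83) = -1, μ(84) = 0, μ(85) = 1, μ(86) = 1, μ(87) = 1, μ(88) = 0, μ(89) = -1, μ(90) = 0, μ(91) = 1, μ(92) = 0, μ(93) = 1, μ(94) = 1, μ(95) = 1, μ(96) = 0, μ(97) = -1, μ(98) = 0, μ(99) = 0, μ(100) = 0, μ(101) = -1, μ(102) = -1, μ(103) = -1, μ(104) = 0, μ(105) = -1, μ(106) = 1, μ(107) = -1, μ(108) = 0. Summing all 108 values: -3. (Mertens function M(x) = Σ_{n ≤ x} μ(n); on average M(x) should be small (PNT ⟺ M(x) = o(x)).)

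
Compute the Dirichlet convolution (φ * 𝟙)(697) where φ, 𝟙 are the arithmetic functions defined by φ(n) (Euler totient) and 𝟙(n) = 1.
(φ * 𝟙)(697) = 697

Divisors of 697: [1, 17, 41, 697]. For each d | 697:
  d = 1: φ(1) · 𝟙(697/1) = 1 · 1 = 1
  d = 17: φ(17) · 𝟙(697/17) = 16 · 1 = 16
  d = 41: φ(41) · 𝟙(697/41) = 40 · 1 = 40
  d = 697: φ(697) · 𝟙(697/697) = 640 · 1 = 640
Summing: (φ * 𝟙)(697) = 1 + 16 + 40 + 640 = 697.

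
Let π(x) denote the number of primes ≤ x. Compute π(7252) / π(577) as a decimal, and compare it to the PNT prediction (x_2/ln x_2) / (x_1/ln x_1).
π(7252)/π(577) = 927/106 ≈ 8.7453;  PNT prediction ≈ 8.9895.

π(577) = 106 and π(7252) = 927, so π(7252)/π(577) ≈ 8.7453. The PNT-predicted ratio is (7252/ln(7252)) / (577/ln(577)) ≈ 8.9895. The two agree to within a few percent, as expected.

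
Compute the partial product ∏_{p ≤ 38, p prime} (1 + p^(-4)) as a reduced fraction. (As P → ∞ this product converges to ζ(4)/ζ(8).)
∏ = 706902957735712331680943125904125462935190109312/655798773317600826641830943030775489929079680625

The primes p ≤ 38 are [2, 3, 5, 7, 11, 13, 17, 19, 23, 29, 31, 37]. For each, (1 + 1/p^4) = (p^4 + 1)/p^4. Multiplying these fractions over p ∈ [2, 3, 5, 7, 11, 13, 17, 19, 23, 29, 31, 37] gives 706902957735712331680943125904125462935190109312/655798773317600826641830943030775489929079680625. (In the limit P → ∞ this tends to ζ(4)/ζ(8).)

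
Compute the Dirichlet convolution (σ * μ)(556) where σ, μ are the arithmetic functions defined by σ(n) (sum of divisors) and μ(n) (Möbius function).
(σ * μ)(556) = 556

Divisors of 556: [1, 2, 4, 139, 278, 556]. For each d | 556:
  d = 1: σ(1) · μ(556/1) = 1 · 0 = 0
  d = 2: σ(2) · μ(556/2) = 3 · 1 = 3
  d = 4: σ(4) · μ(556/4) = 7 · -1 = -7
  d = 139: σ(139) · μ(556/139) = 140 · 0 = 0
  d = 278: σ(278) · μ(556/278) = 420 · -1 = -420
  d = 556: σ(556) · μ(556/556) = 980 · 1 = 980
Summing: (σ * μ)(556) = 0 + 3 + -7 + 0 + -420 + 980 = 556.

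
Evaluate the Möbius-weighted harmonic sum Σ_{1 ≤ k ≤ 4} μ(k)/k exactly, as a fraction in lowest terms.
Σ μ(k)/k = 1/6

Values of μ(k) for 1 ≤ k ≤ 4: μ(1) = 1, μ(2) = -1, μ(3) = -1, with μ = 0 on non-squarefree integers. Summing μ(k)/k for k where μ(k) ≠ 0 gives 1/6 ≈ 0.1667. (PNT ⟺ this sum → 0 as n → ∞.)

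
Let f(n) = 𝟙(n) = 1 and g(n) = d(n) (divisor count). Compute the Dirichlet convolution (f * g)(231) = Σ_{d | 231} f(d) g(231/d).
(𝟙 * d)(231) = 27

Divisors of 231: [1, 3, 7, 11, 21, 33, 77, 231]. For each d | 231:
  d = 1: 𝟙(1) · d(231/1) = 1 · 8 = 8
  d = 3: 𝟙(3) · d(231/3) = 1 · 4 = 4
  d = 7: 𝟙(7) · d(231/7) = 1 · 4 = 4
  d = 11: 𝟙(11) · d(231/11) = 1 · 4 = 4
  d = 21: 𝟙(21) · d(231/21) = 1 · 2 = 2
  d = 33: 𝟙(33) · d(231/33) = 1 · 2 = 2
  d = 77: 𝟙(77) · d(231/77) = 1 · 2 = 2
  d = 231: 𝟙(231) · d(231/231) = 1 · 1 = 1
Summing: (𝟙 * d)(231) = 8 + 4 + 4 + 4 + 2 + 2 + 2 + 1 = 27.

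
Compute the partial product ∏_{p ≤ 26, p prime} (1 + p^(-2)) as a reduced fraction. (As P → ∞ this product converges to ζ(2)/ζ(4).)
∏ = 3394003400000/2252055594789

The primes p ≤ 26 are [2, 3, 5, 7, 11, 13, 17, 19, 23]. For each, (1 + 1/p^2) = (p^2 + 1)/p^2. Multiplying these fractions over p ∈ [2, 3, 5, 7, 11, 13, 17, 19, 23] gives 3394003400000/2252055594789. (In the limit P → ∞ this tends to ζ(2)/ζ(4).)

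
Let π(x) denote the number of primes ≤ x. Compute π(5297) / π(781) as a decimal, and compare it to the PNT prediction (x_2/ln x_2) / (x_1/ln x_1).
π(5297)/π(781) = 702/137 ≈ 5.1241;  PNT prediction ≈ 5.2682.

π(781) = 137 and π(5297) = 702, so π(5297)/π(781) ≈ 5.1241. The PNT-predicted ratio is (5297/ln(5297)) / (781/ln(781)) ≈ 5.2682. The two agree to within a few percent, as expected.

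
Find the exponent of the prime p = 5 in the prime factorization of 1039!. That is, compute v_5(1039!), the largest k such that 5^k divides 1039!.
v_5(1039!) = 257

Legendre's formula: v_p(n!) = Σ_{k ≥ 1} ⌊n / p^k⌋. For p = 5, n = 1039, the terms are:
  ⌊1039/5^1⌋ = ⌊1039/5⌋ = 207
  ⌊1039/5^2⌋ = ⌊1039/25⌋ = 41
  ⌊1039/5^3⌋ = ⌊1039/125⌋ = 8
  ⌊1039/5^4⌋ = ⌊1039/625⌋ = 1
(the next term ⌊1039/5^5⌋ = 0, terminating the sum). Summing: v_5(1039!) = 207 + 41 + 8 + 1 = 257.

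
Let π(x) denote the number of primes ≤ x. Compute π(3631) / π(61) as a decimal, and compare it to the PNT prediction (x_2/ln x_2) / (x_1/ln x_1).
π(3631)/π(61) = 508/18 ≈ 28.2222;  PNT prediction ≈ 29.8512.

π(61) = 18 and π(3631) = 508, so π(3631)/π(61) ≈ 28.2222. The PNT-predicted ratio is (3631/ln(3631)) / (61/ln(61)) ≈ 29.8512. The two agree to within a few percent, as expected.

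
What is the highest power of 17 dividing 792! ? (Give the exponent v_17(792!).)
v_17(792!) = 48

Legendre's formula: v_p(n!) = Σ_{k ≥ 1} ⌊n / p^k⌋. For p = 17, n = 792, the terms are:
  ⌊792/17^1⌋ = ⌊792/17⌋ = 46
  ⌊792/17^2⌋ = ⌊792/289⌋ = 2
(the next term ⌊792/17^3⌋ = 0, terminating the sum). Summing: v_17(792!) = 46 + 2 = 48.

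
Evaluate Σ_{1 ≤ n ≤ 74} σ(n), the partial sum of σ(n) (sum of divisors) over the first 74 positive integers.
Σ_{n ≤ 74} σ(n) = 4520

Compute σ(n) for each 1 ≤ n ≤ 74: σ(1) = 1, σ(2) = 3, σ(3) = 4, σ(4) = 7, σ(5) = 6, σ(6) = 12, σ(7) = 8, σ(8) = 15, σ(9) = 13, σ(10) = 18, σ(11) = 12, σ(12) = 28, σ(13) = 14, σ(14) = 24, σ(15) = 24, σ(16) = 31, σ(17) = 18, σ(18) = 39, σ(19) = 20, σ(20) = 42, σ(21) = 32, σ(22) = 36, σ(23) = 24, σ(24) = 60, σ(25) = 31, σ(26) = 42, σ(27) = 40, σ(28) = 56, σ(29) = 30, σ(30) = 72, σ(31) = 32, σ(32) = 63, σ(33) = 48, σ(34) = 54, σ(35) = 48, σ(36) = 91, σ(37) = 38, σ(38) = 60, σ(39) = 56, σ(40) = 90, σ(41) = 42, σ(42) = 96, σ(43) = 44, σ(44) = 84, σ(45) = 78, σ(46) = 72, σ(47) = 48, σ(48) = 124, σ(49) = 57, σ(50) = 93, σ(51) = 72, σ(52) = 98, σ(53) = 54, σ(54) = 120, σ(55) = 72, σ(56) = 120, σ(57) = 80, σ(58) = 90, σ(59) = 60, σ(60) = 168, σ(61) = 62, σ(62) = 96, σ(63) = 104, σ(64) = 127, σ(65) = 84, σ(66) = 144, σ(67) = 68, σ(68) = 126, σ(69) = 96, σ(70) = 144, σ(71) = 72, σ(72) = 195, σ(73) = 74, σ(74) = 114. Summing all 74 values: 4520. (Average order: Σ_{n ≤ x} σ(n) ~ (π²/12) x². For x = 74, (π²/12)·74² ≈ 4503.83.)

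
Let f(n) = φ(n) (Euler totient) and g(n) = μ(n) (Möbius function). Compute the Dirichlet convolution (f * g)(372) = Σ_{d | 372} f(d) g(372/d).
(φ * μ)(372) = 29

Divisors of 372: [1, 2, 3, 4, 6, 12, 31, 62, 93, 124, 186, 372]. For each d | 372:
  d = 1: φ(1) · μ(372/1) = 1 · 0 = 0
  d = 2: φ(2) · μ(372/2) = 1 · -1 = -1
  d = 3: φ(3) · μ(372/3) = 2 · 0 = 0
  d = 4: φ(4) · μ(372/4) = 2 · 1 = 2
  d = 6: φ(6) · μ(372/6) = 2 · 1 = 2
  d = 12: φ(12) · μ(372/12) = 4 · -1 = -4
  d = 31: φ(31) · μ(372/31) = 30 · 0 = 0
  d = 62: φ(62) · μ(372/62) = 30 · 1 = 30
  d = 93: φ(93) · μ(372/93) = 60 · 0 = 0
  d = 124: φ(124) · μ(372/124) = 60 · -1 = -60
  d = 186: φ(186) · μ(372/186) = 60 · -1 = -60
  d = 372: φ(372) · μ(372/372) = 120 · 1 = 120
Summing: (φ * μ)(372) = 0 + -1 + 0 + 2 + 2 + -4 + 0 + 30 + 0 + -60 + -60 + 120 = 29.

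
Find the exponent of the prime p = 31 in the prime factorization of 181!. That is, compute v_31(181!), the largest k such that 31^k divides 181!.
v_31(181!) = 5

Legendre's formula: v_p(n!) = Σ_{k ≥ 1} ⌊n / p^k⌋. For p = 31, n = 181, the terms are:
  ⌊181/31^1⌋ = ⌊181/31⌋ = 5
(the next term ⌊181/31^2⌋ = 0, terminating the sum). Summing: v_31(181!) = 5 = 5.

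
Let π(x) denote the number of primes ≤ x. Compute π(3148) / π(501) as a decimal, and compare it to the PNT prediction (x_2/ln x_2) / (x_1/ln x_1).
π(3148)/π(501) = 446/95 ≈ 4.6947;  PNT prediction ≈ 4.8497.

π(501) = 95 and π(3148) = 446, so π(3148)/π(501) ≈ 4.6947. The PNT-predicted ratio is (3148/ln(3148)) / (501/ln(501)) ≈ 4.8497. The two agree to within a few percent, as expected.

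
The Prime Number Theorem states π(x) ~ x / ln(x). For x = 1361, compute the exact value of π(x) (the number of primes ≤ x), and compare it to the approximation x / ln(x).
π(1361) = 218;  x/ln(x) ≈ 188.61;  relative error ≈ 13.48%.

Directly count primes up to 1361: π(1361) = 218. The PNT approximation gives 1361/ln(1361) ≈ 1361/7.21598 ≈ 188.61. Relative error (π(x) − x/ln(x)) / π(x) ≈ 13.48%; the approximation is known to undercount slightly (Li(x) is a better estimate).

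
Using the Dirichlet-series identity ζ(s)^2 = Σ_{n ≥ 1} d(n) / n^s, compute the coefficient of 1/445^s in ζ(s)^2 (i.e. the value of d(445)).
d(445) = 4

ζ(s)^2 = (Σ 1/m^s)(Σ 1/k^s). The coefficient of 1/n^s in the product is the number of ordered pairs (m, k) with mk = n, which equals d(n). For n = 445, divisors are [1, 5, 89, 445], so d(445) = 4.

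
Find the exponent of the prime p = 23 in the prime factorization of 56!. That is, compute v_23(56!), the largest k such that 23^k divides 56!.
v_23(56!) = 2

Legendre's formula: v_p(n!) = Σ_{k ≥ 1} ⌊n / p^k⌋. For p = 23, n = 56, the terms are:
  ⌊56/23^1⌋ = ⌊56/23⌋ = 2
(the next term ⌊56/23^2⌋ = 0, terminating the sum). Summing: v_23(56!) = 2 = 2.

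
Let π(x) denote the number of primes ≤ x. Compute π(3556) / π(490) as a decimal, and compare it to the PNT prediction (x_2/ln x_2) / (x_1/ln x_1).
π(3556)/π(490) = 497/93 ≈ 5.3441;  PNT prediction ≈ 5.4980.

π(490) = 93 and π(3556) = 497, so π(3556)/π(490) ≈ 5.3441. The PNT-predicted ratio is (3556/ln(3556)) / (490/ln(490)) ≈ 5.4980. The two agree to within a few percent, as expected.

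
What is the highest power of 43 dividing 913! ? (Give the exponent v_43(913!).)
v_43(913!) = 21

Legendre's formula: v_p(n!) = Σ_{k ≥ 1} ⌊n / p^k⌋. For p = 43, n = 913, the terms are:
  ⌊913/43^1⌋ = ⌊913/43⌋ = 21
(the next term ⌊913/43^2⌋ = 0, terminating the sum). Summing: v_43(913!) = 21 = 21.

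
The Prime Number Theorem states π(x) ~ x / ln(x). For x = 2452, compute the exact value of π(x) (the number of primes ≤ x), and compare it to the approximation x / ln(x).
π(2452) = 363;  x/ln(x) ≈ 314.17;  relative error ≈ 13.45%.

Directly count primes up to 2452: π(2452) = 363. The PNT approximation gives 2452/ln(2452) ≈ 2452/7.80466 ≈ 314.17. Relative error (π(x) − x/ln(x)) / π(x) ≈ 13.45%; the approximation is known to undercount slightly (Li(x) is a better estimate).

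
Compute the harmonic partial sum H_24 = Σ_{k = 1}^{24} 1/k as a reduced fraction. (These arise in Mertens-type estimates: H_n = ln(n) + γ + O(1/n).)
H_24 = 1347822955/356948592

Direct summation: H_24 = 1 + 1/2 + ... + 1/24. The least common denominator is lcm(1, ..., 24) = 5354228880; over this denominator the numerator is 5354228880 + 2677114440 + 1784742960 + 1338557220 + 1070845776 + 892371480 + 764889840 + 669278610 + 594914320 + 535422888 + 486748080 + 446185740 + 411863760 + 382444920 + 356948592 + 334639305 + 314954640 + 297457160 + 281801520 + 267711444 + 254963280 + 243374040 + 232792560 + 223092870 = 20217344325, so H_24 = 20217344325/5354228880; reducing by gcd(20217344325, 5354228880) = 15 gives 1347822955/356948592 ≈ 3.77596. (The PNT-adjacent estimate ln(24) + γ ≈ 3.75527 matches within O(1/n).)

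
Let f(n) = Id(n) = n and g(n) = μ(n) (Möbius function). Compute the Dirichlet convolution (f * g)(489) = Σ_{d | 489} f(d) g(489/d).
(Id * μ)(489) = 324

Divisors of 489: [1, 3, 163, 489]. For each d | 489:
  d = 1: Id(1) · μ(489/1) = 1 · 1 = 1
  d = 3: Id(3) · μ(489/3) = 3 · -1 = -3
  d = 163: Id(163) · μ(489/163) = 163 · -1 = -163
  d = 489: Id(489) · μ(489/489) = 489 · 1 = 489
Summing: (Id * μ)(489) = 1 + -3 + -163 + 489 = 324.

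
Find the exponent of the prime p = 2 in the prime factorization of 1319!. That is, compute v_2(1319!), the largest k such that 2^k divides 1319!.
v_2(1319!) = 1313

Legendre's formula: v_p(n!) = Σ_{k ≥ 1} ⌊n / p^k⌋. For p = 2, n = 1319, the terms are:
  ⌊1319/2^1⌋ = ⌊1319/2⌋ = 659
  ⌊1319/2^2⌋ = ⌊1319/4⌋ = 329
  ⌊1319/2^3⌋ = ⌊1319/8⌋ = 164
  ⌊1319/2^4⌋ = ⌊1319/16⌋ = 82
  ⌊1319/2^5⌋ = ⌊1319/32⌋ = 41
  ⌊1319/2^6⌋ = ⌊1319/64⌋ = 20
  ⌊1319/2^7⌋ = ⌊1319/128⌋ = 10
  ⌊1319/2^8⌋ = ⌊1319/256⌋ = 5
  ⌊1319/2^9⌋ = ⌊1319/512⌋ = 2
  ⌊1319/2^10⌋ = ⌊1319/1024⌋ = 1
(the next term ⌊1319/2^11⌋ = 0, terminating the sum). Summing: v_2(1319!) = 659 + 329 + 164 + 82 + 41 + 20 + 10 + 5 + 2 + 1 = 1313.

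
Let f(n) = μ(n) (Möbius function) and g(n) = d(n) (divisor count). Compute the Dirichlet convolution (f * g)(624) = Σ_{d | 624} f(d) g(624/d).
(μ * d)(624) = 1

Divisors of 624: [1, 2, 3, 4, 6, 8, 12, 13, 16, 24, 26, 39, 48, 52, 78, 104, 156, 208, 312, 624]. For each d | 624:
  d = 1: μ(1) · d(624/1) = 1 · 20 = 20
  d = 2: μ(2) · d(624/2) = -1 · 16 = -16
  d = 3: μ(3) · d(624/3) = -1 · 10 = -10
  d = 4: μ(4) · d(624/4) = 0 · 12 = 0
  d = 6: μ(6) · d(624/6) = 1 · 8 = 8
  d = 8: μ(8) · d(624/8) = 0 · 8 = 0
  d = 12: μ(12) · d(624/12) = 0 · 6 = 0
  d = 13: μ(13) · d(624/13) = -1 · 10 = -10
  d = 16: μ(16) · d(624/16) = 0 · 4 = 0
  d = 24: μ(24) · d(624/24) = 0 · 4 = 0
  d = 26: μ(26) · d(624/26) = 1 · 8 = 8
  d = 39: μ(39) · d(624/39) = 1 · 5 = 5
  d = 48: μ(48) · d(624/48) = 0 · 2 = 0
  d = 52: μ(52) · d(624/52) = 0 · 6 = 0
  d = 78: μ(78) · d(624/78) = -1 · 4 = -4
  d = 104: μ(104) · d(624/104) = 0 · 4 = 0
  d = 156: μ(156) · d(624/156) = 0 · 3 = 0
  d = 208: μ(208) · d(624/208) = 0 · 2 = 0
  d = 312: μ(312) · d(624/312) = 0 · 2 = 0
  d = 624: μ(624) · d(624/624) = 0 · 1 = 0
Summing: (μ * d)(624) = 20 + -16 + -10 + 0 + 8 + 0 + 0 + -10 + 0 + 0 + 8 + 5 + 0 + 0 + -4 + 0 + 0 + 0 + 0 + 0 = 1.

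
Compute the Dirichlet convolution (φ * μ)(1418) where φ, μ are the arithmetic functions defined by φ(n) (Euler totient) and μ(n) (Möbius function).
(φ * μ)(1418) = 0

Divisors of 1418: [1, 2, 709, 1418]. For each d | 1418:
  d = 1: φ(1) · μ(1418/1) = 1 · 1 = 1
  d = 2: φ(2) · μ(1418/2) = 1 · -1 = -1
  d = 709: φ(709) · μ(1418/709) = 708 · -1 = -708
  d = 1418: φ(1418) · μ(1418/1418) = 708 · 1 = 708
Summing: (φ * μ)(1418) = 1 + -1 + -708 + 708 = 0.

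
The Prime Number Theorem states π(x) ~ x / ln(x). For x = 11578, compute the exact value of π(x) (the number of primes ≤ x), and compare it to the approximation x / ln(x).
π(11578) = 1392;  x/ln(x) ≈ 1237.38;  relative error ≈ 11.11%.

Directly count primes up to 11578: π(11578) = 1392. The PNT approximation gives 11578/ln(11578) ≈ 11578/9.35686 ≈ 1237.38. Relative error (π(x) − x/ln(x)) / π(x) ≈ 11.11%; the approximation is known to undercount slightly (Li(x) is a better estimate).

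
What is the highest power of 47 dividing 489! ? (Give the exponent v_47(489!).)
v_47(489!) = 10

Legendre's formula: v_p(n!) = Σ_{k ≥ 1} ⌊n / p^k⌋. For p = 47, n = 489, the terms are:
  ⌊489/47^1⌋ = ⌊489/47⌋ = 10
(the next term ⌊489/47^2⌋ = 0, terminating the sum). Summing: v_47(489!) = 10 = 10.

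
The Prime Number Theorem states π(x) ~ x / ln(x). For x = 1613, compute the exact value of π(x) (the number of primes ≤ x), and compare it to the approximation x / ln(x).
π(1613) = 255;  x/ln(x) ≈ 218.39;  relative error ≈ 14.36%.

Directly count primes up to 1613: π(1613) = 255. The PNT approximation gives 1613/ln(1613) ≈ 1613/7.38585 ≈ 218.39. Relative error (π(x) − x/ln(x)) / π(x) ≈ 14.36%; the approximation is known to undercount slightly (Li(x) is a better estimate).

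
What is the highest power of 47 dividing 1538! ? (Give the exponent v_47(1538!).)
v_47(1538!) = 32

Legendre's formula: v_p(n!) = Σ_{k ≥ 1} ⌊n / p^k⌋. For p = 47, n = 1538, the terms are:
  ⌊1538/47^1⌋ = ⌊1538/47⌋ = 32
(the next term ⌊1538/47^2⌋ = 0, terminating the sum). Summing: v_47(1538!) = 32 = 32.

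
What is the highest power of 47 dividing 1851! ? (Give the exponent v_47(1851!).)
v_47(1851!) = 39

Legendre's formula: v_p(n!) = Σ_{k ≥ 1} ⌊n / p^k⌋. For p = 47, n = 1851, the terms are:
  ⌊1851/47^1⌋ = ⌊1851/47⌋ = 39
(the next term ⌊1851/47^2⌋ = 0, terminating the sum). Summing: v_47(1851!) = 39 = 39.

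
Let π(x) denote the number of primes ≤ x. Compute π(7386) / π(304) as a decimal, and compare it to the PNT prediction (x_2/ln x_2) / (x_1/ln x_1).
π(7386)/π(304) = 938/62 ≈ 15.1290;  PNT prediction ≈ 15.5940.

π(304) = 62 and π(7386) = 938, so π(7386)/π(304) ≈ 15.1290. The PNT-predicted ratio is (7386/ln(7386)) / (304/ln(304)) ≈ 15.5940. The two agree to within a few percent, as expected.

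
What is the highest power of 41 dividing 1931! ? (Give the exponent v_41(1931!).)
v_41(1931!) = 48

Legendre's formula: v_p(n!) = Σ_{k ≥ 1} ⌊n / p^k⌋. For p = 41, n = 1931, the terms are:
  ⌊1931/41^1⌋ = ⌊1931/41⌋ = 47
  ⌊1931/41^2⌋ = ⌊1931/1681⌋ = 1
(the next term ⌊1931/41^3⌋ = 0, terminating the sum). Summing: v_41(1931!) = 47 + 1 = 48.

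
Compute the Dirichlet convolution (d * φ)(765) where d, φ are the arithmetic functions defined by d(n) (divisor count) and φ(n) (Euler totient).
(d * φ)(765) = 1404

Divisors of 765: [1, 3, 5, 9, 15, 17, 45, 51, 85, 153, 255, 765]. For each d | 765:
  d = 1: d(1) · φ(765/1) = 1 · 384 = 384
  d = 3: d(3) · φ(765/3) = 2 · 128 = 256
  d = 5: d(5) · φ(765/5) = 2 · 96 = 192
  d = 9: d(9) · φ(765/9) = 3 · 64 = 192
  d = 15: d(15) · φ(765/15) = 4 · 32 = 128
  d = 17: d(17) · φ(765/17) = 2 · 24 = 48
  d = 45: d(45) · φ(765/45) = 6 · 16 = 96
  d = 51: d(51) · φ(765/51) = 4 · 8 = 32
  d = 85: d(85) · φ(765/85) = 4 · 6 = 24
  d = 153: d(153) · φ(765/153) = 6 · 4 = 24
  d = 255: d(255) · φ(765/255) = 8 · 2 = 16
  d = 765: d(765) · φ(765/765) = 12 · 1 = 12
Summing: (d * φ)(765) = 384 + 256 + 192 + 192 + 128 + 48 + 96 + 32 + 24 + 24 + 16 + 12 = 1404.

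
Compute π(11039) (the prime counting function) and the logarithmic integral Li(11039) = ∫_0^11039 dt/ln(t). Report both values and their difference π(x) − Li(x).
π(11039) = 1337;  Li(11039) ≈ 1358.33;  π(x) − Li(x) ≈ -21.33.

Direct count of primes ≤ 11039 gives π(11039) = 1337. Numerical evaluation of the logarithmic integral gives Li(11039) ≈ 1358.33. The difference π(x) − Li(x) ≈ -21.33 is typically negative for small/moderate x (Li(x) overestimates), though Littlewood's theorem shows this sign changes infinitely often.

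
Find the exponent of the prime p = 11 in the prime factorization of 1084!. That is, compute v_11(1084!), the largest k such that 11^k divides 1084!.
v_11(1084!) = 106

Legendre's formula: v_p(n!) = Σ_{k ≥ 1} ⌊n / p^k⌋. For p = 11, n = 1084, the terms are:
  ⌊1084/11^1⌋ = ⌊1084/11⌋ = 98
  ⌊1084/11^2⌋ = ⌊1084/121⌋ = 8
(the next term ⌊1084/11^3⌋ = 0, terminating the sum). Summing: v_11(1084!) = 98 + 8 = 106.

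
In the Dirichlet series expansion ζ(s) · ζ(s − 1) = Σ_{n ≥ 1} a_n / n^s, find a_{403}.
σ(403) = 448

In the product (Σ m^0/m^s)(Σ k / k^s) = Σ (Σ_{d | n} d) / n^s, the coefficient of 1/n^s is σ(n) = Σ_{d | n} d. For n = 403, divisors are [1, 13, 31, 403]; summing: σ(403) = 448.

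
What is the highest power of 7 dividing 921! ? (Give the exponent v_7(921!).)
v_7(921!) = 151

Legendre's formula: v_p(n!) = Σ_{k ≥ 1} ⌊n / p^k⌋. For p = 7, n = 921, the terms are:
  ⌊921/7^1⌋ = ⌊921/7⌋ = 131
  ⌊921/7^2⌋ = ⌊921/49⌋ = 18
  ⌊921/7^3⌋ = ⌊921/343⌋ = 2
(the next term ⌊921/7^4⌋ = 0, terminating the sum). Summing: v_7(921!) = 131 + 18 + 2 = 151.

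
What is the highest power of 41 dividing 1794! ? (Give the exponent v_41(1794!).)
v_41(1794!) = 44

Legendre's formula: v_p(n!) = Σ_{k ≥ 1} ⌊n / p^k⌋. For p = 41, n = 1794, the terms are:
  ⌊1794/41^1⌋ = ⌊1794/41⌋ = 43
  ⌊1794/41^2⌋ = ⌊1794/1681⌋ = 1
(the next term ⌊1794/41^3⌋ = 0, terminating the sum). Summing: v_41(1794!) = 43 + 1 = 44.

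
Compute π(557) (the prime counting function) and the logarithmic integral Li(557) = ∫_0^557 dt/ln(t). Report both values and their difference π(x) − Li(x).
π(557) = 102;  Li(557) ≈ 110.89;  π(x) − Li(x) ≈ -8.89.

Direct count of primes ≤ 557 gives π(557) = 102. Numerical evaluation of the logarithmic integral gives Li(557) ≈ 110.89. The difference π(x) − Li(x) ≈ -8.89 is typically negative for small/moderate x (Li(x) overestimates), though Littlewood's theorem shows this sign changes infinitely often.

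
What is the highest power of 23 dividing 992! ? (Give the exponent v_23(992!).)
v_23(992!) = 44

Legendre's formula: v_p(n!) = Σ_{k ≥ 1} ⌊n / p^k⌋. For p = 23, n = 992, the terms are:
  ⌊992/23^1⌋ = ⌊992/23⌋ = 43
  ⌊992/23^2⌋ = ⌊992/529⌋ = 1
(the next term ⌊992/23^3⌋ = 0, terminating the sum). Summing: v_23(992!) = 43 + 1 = 44.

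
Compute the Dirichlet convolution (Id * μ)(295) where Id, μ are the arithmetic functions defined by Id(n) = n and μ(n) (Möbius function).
(Id * μ)(295) = 232

Divisors of 295: [1, 5, 59, 295]. For each d | 295:
  d = 1: Id(1) · μ(295/1) = 1 · 1 = 1
  d = 5: Id(5) · μ(295/5) = 5 · -1 = -5
  d = 59: Id(59) · μ(295/59) = 59 · -1 = -59
  d = 295: Id(295) · μ(295/295) = 295 · 1 = 295
Summing: (Id * μ)(295) = 1 + -5 + -59 + 295 = 232.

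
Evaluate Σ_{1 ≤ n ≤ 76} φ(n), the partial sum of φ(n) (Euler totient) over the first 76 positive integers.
Σ_{n ≤ 76} φ(n) = 1772

Compute φ(n) for each 1 ≤ n ≤ 76: φ(1) = 1, φ(2) = 1, φ(3) = 2, φ(4) = 2, φ(5) = 4, φ(6) = 2, φ(7) = 6, φ(8) = 4, φ(9) = 6, φ(10) = 4, φ(11) = 10, φ(12) = 4, φ(13) = 12, φ(14) = 6, φ(15) = 8, φ(16) = 8, φ(17) = 16, φ(18) = 6, φ(19) = 18, φ(20) = 8, φ(21) = 12, φ(22) = 10, φ(23) = 22, φ(24) = 8, φ(25) = 20, φ(26) = 12, φ(27) = 18, φ(28) = 12, φ(29) = 28, φ(30) = 8, φ(31) = 30, φ(32) = 16, φ(33) = 20, φ(34) = 16, φ(35) = 24, φ(36) = 12, φ(37) = 36, φ(38) = 18, φ(39) = 24, φ(40) = 16, φ(41) = 40, φ(42) = 12, φ(43) = 42, φ(44) = 20, φ(45) = 24, φ(46) = 22, φ(47) = 46, φ(48) = 16, φ(49) = 42, φ(50) = 20, φ(51) = 32, φ(52) = 24, φ(53) = 52, φ(54) = 18, φ(55) = 40, φ(56) = 24, φ(57) = 36, φ(58) = 28, φ(59) = 58, φ(60) = 16, φ(61) = 60, φ(62) = 30, φ(63) = 36, φ(64) = 32, φ(65) = 48, φ(66) = 20, φ(67) = 66, φ(68) = 32, φ(69) = 44, φ(70) = 24, φ(71) = 70, φ(72) = 24, φ(73) = 72, φ(74) = 36, φ(75) = 40, φ(76) = 36. Summing all 76 values: 1772. (Average order: Σ_{n ≤ x} φ(n) ~ (3/π²) x². For x = 76, (3/π²)·76² ≈ 1755.69.)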